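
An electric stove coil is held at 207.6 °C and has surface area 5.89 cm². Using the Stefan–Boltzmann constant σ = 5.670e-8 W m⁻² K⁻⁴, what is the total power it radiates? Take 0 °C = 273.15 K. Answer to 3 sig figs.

P ≈ 1.78 W

T = 207.6 °C + 273.15 = 480.75 K.
Area A = 5.89 cm² = 5.89×10⁻⁴ m².
P = σAT⁴ = 5.670×10⁻⁸ × 5.89×10⁻⁴ × (480.75)⁴ = 1.78 W.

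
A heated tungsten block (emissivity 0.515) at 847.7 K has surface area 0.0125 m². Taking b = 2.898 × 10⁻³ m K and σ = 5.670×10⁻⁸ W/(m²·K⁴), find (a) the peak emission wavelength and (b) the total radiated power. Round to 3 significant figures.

(a) λ_max = b/T = 2.898×10⁻³/847.7 = 3.419×10⁻⁶ m = 3.42 μm.
Area A = 0.0125 m².
(b) P = εσAT⁴ = 0.515×5.670×10⁻⁸×0.0125×(847.7)⁴ = 188 W.

λ_max ≈ 3.42 μm; P ≈ 188 W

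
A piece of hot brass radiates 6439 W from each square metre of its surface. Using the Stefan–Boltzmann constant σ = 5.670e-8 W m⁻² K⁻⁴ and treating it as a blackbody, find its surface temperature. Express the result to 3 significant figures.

T ≈ 581 K

I = σT⁴, so T = (I/σ)^(1/4) = (6439/(5.670×10⁻⁸))^(1/4) = 581 K.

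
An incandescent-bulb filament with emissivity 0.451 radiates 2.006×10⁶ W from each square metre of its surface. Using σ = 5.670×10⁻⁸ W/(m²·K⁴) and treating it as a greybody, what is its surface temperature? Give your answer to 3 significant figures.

I = εσT⁴, so T = (I/εσ)^(1/4) = (2.006×10⁶/(0.451×5.670×10⁻⁸))^(1/4) = 2.98×10³ K.

T ≈ 2.98×10³ K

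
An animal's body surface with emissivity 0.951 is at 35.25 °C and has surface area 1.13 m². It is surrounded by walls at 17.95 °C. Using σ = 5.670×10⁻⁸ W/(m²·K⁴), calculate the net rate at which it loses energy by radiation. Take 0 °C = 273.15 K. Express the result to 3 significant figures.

T = 35.25 °C + 273.15 = 308.40 K.
Surroundings: T = 17.95 °C + 273.15 = 291.10 K.
Area A = 1.13 m².
Net radiated power P_net = εσA(T⁴ − T₀⁴) = 0.951×5.670×10⁻⁸×1.13×(308.40⁴ − 291.10⁴).
T⁴ − T₀⁴ = 9.04602×10⁹ − 7.18073×10⁹ = 1.86529×10⁹ K⁴, so P_net = 114 W.

Net loss ≈ 114 W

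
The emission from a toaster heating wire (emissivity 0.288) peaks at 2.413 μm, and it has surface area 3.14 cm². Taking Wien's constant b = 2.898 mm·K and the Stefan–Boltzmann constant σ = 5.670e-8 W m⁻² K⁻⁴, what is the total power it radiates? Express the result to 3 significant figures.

Wien's law: T = b/λ_max = 2.898×10⁻³/2.413×10⁻⁶ = 1200.99 K.
Area A = 3.14 cm² = 3.14×10⁻⁴ m².
Then P = εσAT⁴ = 0.288×5.670×10⁻⁸×3.14×10⁻⁴×(1200.99)⁴ = 10.7 W.

P ≈ 10.7 W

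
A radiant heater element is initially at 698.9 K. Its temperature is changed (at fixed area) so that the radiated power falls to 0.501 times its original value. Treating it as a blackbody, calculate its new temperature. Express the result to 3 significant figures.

T₂ ≈ 588 K

P ∝ T⁴, so T₂/T₁ = (P₂/P₁)^(1/4) = (0.501)^(1/4) = 0.841317.
T₂ = 698.9 × 0.841317 = 588 K.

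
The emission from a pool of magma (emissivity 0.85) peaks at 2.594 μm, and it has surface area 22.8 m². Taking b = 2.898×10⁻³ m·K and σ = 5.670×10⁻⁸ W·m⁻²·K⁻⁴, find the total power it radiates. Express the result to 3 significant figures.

P ≈ 1.71×10⁶ W

Wien's law: T = b/λ_max = 2.898×10⁻³/2.594×10⁻⁶ = 1117.19 K.
Area A = 22.8 m².
Then P = εσAT⁴ = 0.85×5.670×10⁻⁸×22.8×(1117.19)⁴ = 1.71×10⁶ W.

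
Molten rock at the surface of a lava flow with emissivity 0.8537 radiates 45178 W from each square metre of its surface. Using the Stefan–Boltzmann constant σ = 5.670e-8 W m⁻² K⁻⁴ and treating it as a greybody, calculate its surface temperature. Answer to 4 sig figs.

T ≈ 982.9 K

I = εσT⁴, so T = (I/εσ)^(1/4) = (45178/(0.8537×5.670×10⁻⁸))^(1/4) = 982.9 K.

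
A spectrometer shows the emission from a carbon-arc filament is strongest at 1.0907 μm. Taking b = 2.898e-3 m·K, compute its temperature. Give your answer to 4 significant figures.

T ≈ 2657 K

Wien's law gives T = b/λ_max = (2.898×10⁻³ m·K)/(1.0907×10⁻⁶ m) = 2657 K.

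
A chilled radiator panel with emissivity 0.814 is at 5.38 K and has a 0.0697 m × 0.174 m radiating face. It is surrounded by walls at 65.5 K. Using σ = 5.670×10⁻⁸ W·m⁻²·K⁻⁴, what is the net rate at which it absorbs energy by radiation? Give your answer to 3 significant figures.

Area A = 0.0697 × 0.174 = 0.0121278 m².
Net radiated power P_net = εσA(T⁴ − T₀⁴) = 0.814×5.670×10⁻⁸×0.0121278×(5.38⁴ − 65.5⁴).
T⁴ − T₀⁴ = 837.778 − 1.84062×10⁷ = -1.84054×10⁷ K⁴, so P_net = -0.0103 W — negative, meaning a net gain of 0.0103 W.

Net gain ≈ 0.0103 W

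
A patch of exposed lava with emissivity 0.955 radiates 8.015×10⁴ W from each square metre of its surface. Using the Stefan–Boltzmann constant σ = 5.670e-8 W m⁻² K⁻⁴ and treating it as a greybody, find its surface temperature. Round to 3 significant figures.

T ≈ 1.10×10³ K

I = εσT⁴, so T = (I/εσ)^(1/4) = (8.015×10⁴/(0.955×5.670×10⁻⁸))^(1/4) = 1.10×10³ K.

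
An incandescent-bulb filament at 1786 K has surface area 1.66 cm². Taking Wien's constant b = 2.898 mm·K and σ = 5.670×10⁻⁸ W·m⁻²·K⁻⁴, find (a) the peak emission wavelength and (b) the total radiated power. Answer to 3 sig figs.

(a) λ_max = b/T = 2.898×10⁻³/1786 = 1.623×10⁻⁶ m = 1.62×10³ nm.
Area A = 1.66 cm² = 1.66×10⁻⁴ m².
(b) P = σAT⁴ = 5.670×10⁻⁸×1.66×10⁻⁴×(1786)⁴ = 95.8 W.

λ_max ≈ 1.62×10³ nm; P ≈ 95.8 W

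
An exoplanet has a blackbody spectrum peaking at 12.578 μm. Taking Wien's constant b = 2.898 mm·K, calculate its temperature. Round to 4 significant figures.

Wien's law gives T = b/λ_max = (2.898×10⁻³ m·K)/(1.2578×10⁻⁵ m) = 230.4 K.

T ≈ 230.4 K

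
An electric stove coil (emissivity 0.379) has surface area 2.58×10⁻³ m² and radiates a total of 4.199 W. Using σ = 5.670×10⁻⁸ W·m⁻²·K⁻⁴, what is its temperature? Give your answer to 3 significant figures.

Area A = 2.58×10⁻³ m².
P = εσAT⁴ ⇒ T = (P/(εσA))^(1/4) = (4.199/(0.379×5.670×10⁻⁸×2.58×10⁻³))^(1/4) = 525 K.

T ≈ 525 K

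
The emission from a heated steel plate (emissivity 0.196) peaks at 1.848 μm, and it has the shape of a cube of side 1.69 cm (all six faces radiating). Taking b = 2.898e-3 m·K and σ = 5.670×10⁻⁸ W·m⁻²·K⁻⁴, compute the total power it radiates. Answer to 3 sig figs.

Wien's law: T = b/λ_max = 2.898×10⁻³/1.848×10⁻⁶ = 1568.18 K.
Area A = 6s² = 6×(0.0169 m)² = 1.71366×10⁻³ m².
Then P = εσAT⁴ = 0.196×5.670×10⁻⁸×1.71366×10⁻³×(1568.18)⁴ = 115 W.

P ≈ 115 W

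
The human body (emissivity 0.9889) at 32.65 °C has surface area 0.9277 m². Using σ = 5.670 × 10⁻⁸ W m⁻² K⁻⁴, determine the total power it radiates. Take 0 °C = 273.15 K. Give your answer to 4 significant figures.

T = 32.65 °C + 273.15 = 305.80 K.
Area A = 0.9277 m².
P = εσAT⁴ = 0.9889 × 5.670×10⁻⁸ × 0.9277 × (305.80)⁴ = 454.9 W.

P ≈ 454.9 W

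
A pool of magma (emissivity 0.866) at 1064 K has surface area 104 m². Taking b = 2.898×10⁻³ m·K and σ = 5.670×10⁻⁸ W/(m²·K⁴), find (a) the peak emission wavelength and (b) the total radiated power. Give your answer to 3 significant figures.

(a) λ_max = b/T = 2.898×10⁻³/1064 = 2.724×10⁻⁶ m = 2.72 μm.
Area A = 104 m².
(b) P = εσAT⁴ = 0.866×5.670×10⁻⁸×104×(1064)⁴ = 6.54×10⁶ W.

λ_max ≈ 2.72 μm; P ≈ 6.54×10⁶ W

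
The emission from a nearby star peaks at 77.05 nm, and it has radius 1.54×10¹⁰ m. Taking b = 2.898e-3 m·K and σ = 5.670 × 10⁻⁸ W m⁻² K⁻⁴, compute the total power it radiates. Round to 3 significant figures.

P ≈ 3.38×10³² W

Wien's law: T = b/λ_max = 2.898×10⁻³/7.705×10⁻⁸ = 37611.9 K.
Surface area A = 4πR² = 4π(1.54×10¹⁰ m)² = 2.98024×10²¹ m².
Then P = σAT⁴ = 5.670×10⁻⁸×2.98024×10²¹×(37611.9)⁴ = 3.38×10³² W.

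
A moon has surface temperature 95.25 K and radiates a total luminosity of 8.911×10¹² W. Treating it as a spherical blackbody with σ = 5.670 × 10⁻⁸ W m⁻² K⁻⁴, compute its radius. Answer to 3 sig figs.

L = 4πR²σT⁴ ⇒ R = √(L/(4πσT⁴)).
σT⁴ = 4.66706 W/m², so R = √(8.911×10¹²/(4π×4.66706)) = 3.90×10⁵ m.

R ≈ 3.90×10⁵ m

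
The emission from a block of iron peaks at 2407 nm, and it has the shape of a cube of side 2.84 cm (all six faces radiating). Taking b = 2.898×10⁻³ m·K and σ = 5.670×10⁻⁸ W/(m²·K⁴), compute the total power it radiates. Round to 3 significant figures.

P ≈ 577 W

Wien's law: T = b/λ_max = 2.898×10⁻³/2.407×10⁻⁶ = 1203.99 K.
Area A = 6s² = 6×(0.0284 m)² = 4.83936×10⁻³ m².
Then P = σAT⁴ = 5.670×10⁻⁸×4.83936×10⁻³×(1203.99)⁴ = 577 W.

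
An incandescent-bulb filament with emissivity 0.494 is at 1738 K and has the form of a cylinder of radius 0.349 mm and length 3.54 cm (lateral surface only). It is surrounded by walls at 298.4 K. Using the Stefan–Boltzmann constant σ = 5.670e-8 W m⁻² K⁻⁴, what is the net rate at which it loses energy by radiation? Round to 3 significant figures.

Net loss ≈ 19.8 W

Lateral area A = 2πrL = 2π×3.49×10⁻⁴×0.0354 = 7.76262×10⁻⁵ m².
Net radiated power P_net = εσA(T⁴ − T₀⁴) = 0.494×5.670×10⁻⁸×7.76262×10⁻⁵×(1738⁴ − 298.4⁴).
T⁴ − T₀⁴ = 9.12429×10¹² − 7.92858×10⁹ = 9.11636×10¹² K⁴, so P_net = 19.8 W.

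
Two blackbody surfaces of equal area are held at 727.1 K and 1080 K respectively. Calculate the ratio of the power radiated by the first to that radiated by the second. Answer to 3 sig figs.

With equal areas, P₁/P₂ = (T₁/T₂)⁴ = (727.1/1080)⁴ = 0.205.

P₁/P₂ ≈ 0.205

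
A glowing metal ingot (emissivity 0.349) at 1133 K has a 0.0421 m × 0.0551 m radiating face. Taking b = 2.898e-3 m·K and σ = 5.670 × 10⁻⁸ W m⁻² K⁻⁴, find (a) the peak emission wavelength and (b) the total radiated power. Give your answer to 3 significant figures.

λ_max ≈ 2.56×10³ nm; P ≈ 75.6 W

(a) λ_max = b/T = 2.898×10⁻³/1133 = 2.558×10⁻⁶ m = 2.56×10³ nm.
Area A = 0.0421 × 0.0551 = 2.31971×10⁻³ m².
(b) P = εσAT⁴ = 0.349×5.670×10⁻⁸×2.31971×10⁻³×(1133)⁴ = 75.6 W.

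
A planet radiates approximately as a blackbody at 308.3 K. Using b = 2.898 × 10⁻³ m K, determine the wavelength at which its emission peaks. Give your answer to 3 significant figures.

λ_max ≈ 9.40 μm

Wien's displacement law: λ_max = b/T = (2.898×10⁻³ m·K)/(308.3 K) = 9.400×10⁻⁶ m.
That is 9.40 μm, in the infrared range.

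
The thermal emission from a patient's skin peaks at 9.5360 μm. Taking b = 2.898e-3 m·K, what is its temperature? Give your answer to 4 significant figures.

Wien's law gives T = b/λ_max = (2.898×10⁻³ m·K)/(9.5360×10⁻⁶ m) = 303.9 K.

T ≈ 303.9 K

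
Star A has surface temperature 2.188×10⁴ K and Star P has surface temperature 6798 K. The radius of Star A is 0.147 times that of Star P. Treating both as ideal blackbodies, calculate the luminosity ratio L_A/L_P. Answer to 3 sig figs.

L ∝ R²T⁴, so L_A/L_P = (R_A/R_P)²(T_A/T_P)⁴ = (0.147)² × (2.188×10⁴/6798)⁴ = 0.021609 × 107.316 = 2.32.

L_A/L_P ≈ 2.32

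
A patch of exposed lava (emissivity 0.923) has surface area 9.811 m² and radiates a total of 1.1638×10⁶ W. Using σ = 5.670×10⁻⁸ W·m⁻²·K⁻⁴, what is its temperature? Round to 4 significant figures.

T ≈ 1227 K

Area A = 9.811 m².
P = εσAT⁴ ⇒ T = (P/(εσA))^(1/4) = (1.1638×10⁶/(0.923×5.670×10⁻⁸×9.811))^(1/4) = 1227 K.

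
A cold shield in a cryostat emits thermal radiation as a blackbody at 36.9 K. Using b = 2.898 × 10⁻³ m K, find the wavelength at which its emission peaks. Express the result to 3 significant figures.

Wien's displacement law: λ_max = b/T = (2.898×10⁻³ m·K)/(36.9 K) = 7.854×10⁻⁵ m.
That is 78.5 μm, in the infrared range.

λ_max ≈ 78.5 μm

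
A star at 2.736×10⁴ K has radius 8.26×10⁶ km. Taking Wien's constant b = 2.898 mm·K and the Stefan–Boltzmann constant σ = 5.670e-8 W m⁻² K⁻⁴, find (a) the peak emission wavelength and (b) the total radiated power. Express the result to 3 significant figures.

λ_max ≈ 106 nm; P ≈ 2.72×10³¹ W

(a) λ_max = b/T = 2.898×10⁻³/2.736×10⁴ = 1.059×10⁻⁷ m = 106 nm.
Surface area A = 4πR² = 4π(8.26×10⁹ m)² = 8.57373×10²⁰ m².
(b) P = σAT⁴ = 5.670×10⁻⁸×8.57373×10²⁰×(2.736×10⁴)⁴ = 2.72×10³¹ W.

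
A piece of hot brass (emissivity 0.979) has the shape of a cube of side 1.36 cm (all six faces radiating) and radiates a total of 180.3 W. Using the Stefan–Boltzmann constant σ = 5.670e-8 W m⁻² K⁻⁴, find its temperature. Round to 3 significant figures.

Area A = 6s² = 6×(0.0136 m)² = 1.10976×10⁻³ m².
P = εσAT⁴ ⇒ T = (P/(εσA))^(1/4) = (180.3/(0.979×5.670×10⁻⁸×1.10976×10⁻³))^(1/4) = 1.31×10³ K.

T ≈ 1.31×10³ K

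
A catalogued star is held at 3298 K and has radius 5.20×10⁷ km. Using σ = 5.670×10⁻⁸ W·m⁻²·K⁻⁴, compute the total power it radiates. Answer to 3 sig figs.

P ≈ 2.28×10²⁹ W

Surface area A = 4πR² = 4π(5.20×10¹⁰ m)² = 3.39795×10²² m².
P = σAT⁴ = 5.670×10⁻⁸ × 3.39795×10²² × (3298)⁴ = 2.28×10²⁹ W.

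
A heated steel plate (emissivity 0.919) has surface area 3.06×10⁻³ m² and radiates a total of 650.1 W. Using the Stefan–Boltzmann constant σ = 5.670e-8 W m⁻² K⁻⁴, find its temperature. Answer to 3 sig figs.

T ≈ 1.42×10³ K

Area A = 3.06×10⁻³ m².
P = εσAT⁴ ⇒ T = (P/(εσA))^(1/4) = (650.1/(0.919×5.670×10⁻⁸×3.06×10⁻³))^(1/4) = 1.42×10³ K.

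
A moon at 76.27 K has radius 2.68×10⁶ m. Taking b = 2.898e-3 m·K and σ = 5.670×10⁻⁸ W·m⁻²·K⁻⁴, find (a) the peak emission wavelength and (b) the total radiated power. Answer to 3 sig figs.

(a) λ_max = b/T = 2.898×10⁻³/76.27 = 3.800×10⁻⁵ m = 38.0 μm.
Surface area A = 4πR² = 4π(2.68×10⁶ m)² = 9.02567×10¹³ m².
(b) P = σAT⁴ = 5.670×10⁻⁸×9.02567×10¹³×(76.27)⁴ = 1.73×10¹⁴ W.

λ_max ≈ 38.0 μm; P ≈ 1.73×10¹⁴ W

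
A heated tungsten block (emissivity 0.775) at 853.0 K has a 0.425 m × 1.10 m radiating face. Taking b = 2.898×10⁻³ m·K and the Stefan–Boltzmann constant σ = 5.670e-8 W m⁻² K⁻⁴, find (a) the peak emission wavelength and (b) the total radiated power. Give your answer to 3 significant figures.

λ_max ≈ 3.40 μm; P ≈ 1.09×10⁴ W

(a) λ_max = b/T = 2.898×10⁻³/853.0 = 3.397×10⁻⁶ m = 3.40 μm.
Area A = 0.425 × 1.10 = 0.4675 m².
(b) P = εσAT⁴ = 0.775×5.670×10⁻⁸×0.4675×(853.0)⁴ = 1.09×10⁴ W.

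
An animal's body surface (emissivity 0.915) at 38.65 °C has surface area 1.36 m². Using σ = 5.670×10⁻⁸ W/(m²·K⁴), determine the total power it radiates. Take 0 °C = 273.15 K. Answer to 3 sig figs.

T = 38.65 °C + 273.15 = 311.80 K.
Area A = 1.36 m².
P = εσAT⁴ = 0.915 × 5.670×10⁻⁸ × 1.36 × (311.80)⁴ = 667 W.

P ≈ 667 W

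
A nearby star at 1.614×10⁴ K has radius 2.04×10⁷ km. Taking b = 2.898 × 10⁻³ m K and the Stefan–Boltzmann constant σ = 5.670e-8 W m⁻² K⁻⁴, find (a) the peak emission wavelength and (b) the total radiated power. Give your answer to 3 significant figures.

λ_max ≈ 180 nm; P ≈ 2.01×10³¹ W

(a) λ_max = b/T = 2.898×10⁻³/1.614×10⁴ = 1.796×10⁻⁷ m = 180 nm.
Surface area A = 4πR² = 4π(2.04×10¹⁰ m)² = 5.22962×10²¹ m².
(b) P = σAT⁴ = 5.670×10⁻⁸×5.22962×10²¹×(1.614×10⁴)⁴ = 2.01×10³¹ W.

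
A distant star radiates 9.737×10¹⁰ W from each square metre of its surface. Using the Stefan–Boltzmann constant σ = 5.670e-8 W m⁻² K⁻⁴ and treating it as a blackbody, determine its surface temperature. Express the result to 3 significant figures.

T ≈ 3.62×10⁴ K

I = σT⁴, so T = (I/σ)^(1/4) = (9.737×10¹⁰/(5.670×10⁻⁸))^(1/4) = 3.62×10⁴ K.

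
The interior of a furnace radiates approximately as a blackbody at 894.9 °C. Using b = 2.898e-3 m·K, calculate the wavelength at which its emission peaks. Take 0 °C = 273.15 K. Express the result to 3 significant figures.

λ_max ≈ 2.48 μm

T = 894.9 °C + 273.15 = 1168.05 K.
Wien's displacement law: λ_max = b/T = (2.898×10⁻³ m·K)/(1168.05 K) = 2.481×10⁻⁶ m.
That is 2.48 μm, in the infrared range.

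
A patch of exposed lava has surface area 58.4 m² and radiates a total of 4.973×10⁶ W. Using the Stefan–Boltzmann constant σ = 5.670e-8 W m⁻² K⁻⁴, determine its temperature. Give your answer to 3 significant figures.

Area A = 58.4 m².
P = σAT⁴ ⇒ T = (P/(σA))^(1/4) = (4.973×10⁶/(5.670×10⁻⁸×58.4))^(1/4) = 1.11×10³ K.

T ≈ 1.11×10³ K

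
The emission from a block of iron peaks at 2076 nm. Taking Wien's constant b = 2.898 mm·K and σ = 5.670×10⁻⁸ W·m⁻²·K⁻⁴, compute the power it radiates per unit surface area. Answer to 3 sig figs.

I ≈ 2.15×10⁵ W/m²

Wien's law: T = b/λ_max = 2.898×10⁻³/2.076×10⁻⁶ = 1395.95 K.
Then I = σT⁴ = 5.670×10⁻⁸×(1395.95)⁴ = 2.15×10⁵ W/m².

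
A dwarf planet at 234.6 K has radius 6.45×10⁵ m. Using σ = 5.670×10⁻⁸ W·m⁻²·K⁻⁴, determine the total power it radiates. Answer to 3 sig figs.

P ≈ 8.98×10¹⁴ W

Surface area A = 4πR² = 4π(6.45×10⁵ m)² = 5.22792×10¹² m².
P = σAT⁴ = 5.670×10⁻⁸ × 5.22792×10¹² × (234.6)⁴ = 8.98×10¹⁴ W.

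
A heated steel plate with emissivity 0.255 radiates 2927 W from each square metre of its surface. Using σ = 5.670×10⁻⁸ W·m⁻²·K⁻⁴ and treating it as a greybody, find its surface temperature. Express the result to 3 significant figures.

I = εσT⁴, so T = (I/εσ)^(1/4) = (2927/(0.255×5.670×10⁻⁸))^(1/4) = 671 K.

T ≈ 671 K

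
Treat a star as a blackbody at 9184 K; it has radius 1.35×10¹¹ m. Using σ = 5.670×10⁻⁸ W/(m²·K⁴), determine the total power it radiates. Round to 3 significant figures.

Surface area A = 4πR² = 4π(1.35×10¹¹ m)² = 2.29022×10²³ m².
P = σAT⁴ = 5.670×10⁻⁸ × 2.29022×10²³ × (9184)⁴ = 9.24×10³¹ W.

P ≈ 9.24×10³¹ W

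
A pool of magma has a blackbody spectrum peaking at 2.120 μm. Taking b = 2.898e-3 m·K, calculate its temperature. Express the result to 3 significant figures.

T ≈ 1.37×10³ K

Wien's law gives T = b/λ_max = (2.898×10⁻³ m·K)/(2.120×10⁻⁶ m) = 1.37×10³ K.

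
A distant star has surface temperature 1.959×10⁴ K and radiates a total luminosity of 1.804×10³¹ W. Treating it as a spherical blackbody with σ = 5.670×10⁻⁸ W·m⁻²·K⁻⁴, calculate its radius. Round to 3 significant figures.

L = 4πR²σT⁴ ⇒ R = √(L/(4πσT⁴)).
σT⁴ = 8.35066×10⁹ W/m², so R = √(1.804×10³¹/(4π×8.35066×10⁹)) = 1.31×10¹⁰ m.

R ≈ 1.31×10¹⁰ m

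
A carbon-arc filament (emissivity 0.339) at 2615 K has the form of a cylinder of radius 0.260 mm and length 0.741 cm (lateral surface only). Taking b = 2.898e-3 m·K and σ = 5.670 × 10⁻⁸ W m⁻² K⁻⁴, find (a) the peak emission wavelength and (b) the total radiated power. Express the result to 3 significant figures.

λ_max ≈ 1.11 μm; P ≈ 10.9 W

(a) λ_max = b/T = 2.898×10⁻³/2615 = 1.108×10⁻⁶ m = 1.11 μm.
Lateral area A = 2πrL = 2π×2.60×10⁻⁴×7.41×10⁻³ = 1.21052×10⁻⁵ m².
(b) P = εσAT⁴ = 0.339×5.670×10⁻⁸×1.21052×10⁻⁵×(2615)⁴ = 10.9 W.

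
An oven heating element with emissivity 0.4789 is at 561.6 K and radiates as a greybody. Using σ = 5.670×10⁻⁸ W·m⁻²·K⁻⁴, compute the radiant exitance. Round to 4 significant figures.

Stefan–Boltzmann: I = εσT⁴ = 0.4789 × 5.670×10⁻⁸ × (561.6)⁴ = 2701 W/m².

I ≈ 2701 W/m²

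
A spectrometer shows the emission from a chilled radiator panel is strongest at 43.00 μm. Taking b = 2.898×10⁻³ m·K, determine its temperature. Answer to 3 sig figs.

T ≈ 67.4 K

Wien's law gives T = b/λ_max = (2.898×10⁻³ m·K)/(4.300×10⁻⁵ m) = 67.4 K.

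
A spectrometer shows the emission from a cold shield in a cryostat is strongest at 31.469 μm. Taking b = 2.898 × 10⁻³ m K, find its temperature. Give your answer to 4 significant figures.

Wien's law gives T = b/λ_max = (2.898×10⁻³ m·K)/(3.1469×10⁻⁵ m) = 92.09 K.

T ≈ 92.09 K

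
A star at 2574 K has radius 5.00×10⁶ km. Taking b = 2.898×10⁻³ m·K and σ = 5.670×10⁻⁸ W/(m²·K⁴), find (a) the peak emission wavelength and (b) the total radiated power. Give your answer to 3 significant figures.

λ_max ≈ 1.13×10³ nm; P ≈ 7.82×10²⁶ W

(a) λ_max = b/T = 2.898×10⁻³/2574 = 1.126×10⁻⁶ m = 1.13×10³ nm.
Surface area A = 4πR² = 4π(5.00×10⁹ m)² = 3.14159×10²⁰ m².
(b) P = σAT⁴ = 5.670×10⁻⁸×3.14159×10²⁰×(2574)⁴ = 7.82×10²⁶ W.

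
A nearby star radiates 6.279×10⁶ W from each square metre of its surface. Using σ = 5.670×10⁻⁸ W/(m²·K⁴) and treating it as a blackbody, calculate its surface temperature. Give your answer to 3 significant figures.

I = σT⁴, so T = (I/σ)^(1/4) = (6.279×10⁶/(5.670×10⁻⁸))^(1/4) = 3.24×10³ K.

T ≈ 3.24×10³ K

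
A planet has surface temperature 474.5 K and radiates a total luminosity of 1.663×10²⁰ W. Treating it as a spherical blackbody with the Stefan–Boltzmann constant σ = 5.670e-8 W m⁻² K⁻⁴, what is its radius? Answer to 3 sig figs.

R ≈ 6.79×10⁷ m

L = 4πR²σT⁴ ⇒ R = √(L/(4πσT⁴)).
σT⁴ = 2874.27 W/m², so R = √(1.663×10²⁰/(4π×2874.27)) = 6.79×10⁷ m.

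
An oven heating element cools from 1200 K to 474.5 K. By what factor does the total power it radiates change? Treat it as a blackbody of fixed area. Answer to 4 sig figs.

P ∝ T⁴, so P₂/P₁ = (T₂/T₁)⁴ = (474.5/1200)⁴ = (0.395417)⁴ = 0.02445.

P₂/P₁ ≈ 0.02445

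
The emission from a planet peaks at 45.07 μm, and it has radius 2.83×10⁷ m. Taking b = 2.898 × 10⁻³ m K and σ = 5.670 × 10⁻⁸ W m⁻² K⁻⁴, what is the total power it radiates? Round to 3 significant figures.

P ≈ 9.75×10¹⁵ W

Wien's law: T = b/λ_max = 2.898×10⁻³/4.507×10⁻⁵ = 64.3000 K.
Surface area A = 4πR² = 4π(2.83×10⁷ m)² = 1.00643×10¹⁶ m².
Then P = σAT⁴ = 5.670×10⁻⁸×1.00643×10¹⁶×(64.3000)⁴ = 9.75×10¹⁵ W.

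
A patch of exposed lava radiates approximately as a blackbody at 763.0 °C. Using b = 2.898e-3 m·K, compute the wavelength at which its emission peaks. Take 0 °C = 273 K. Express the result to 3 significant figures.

λ_max ≈ 2.80 μm

T = 763.0 °C + 273 = 1036.0 K.
Wien's displacement law: λ_max = b/T = (2.898×10⁻³ m·K)/(1036.0 K) = 2.797×10⁻⁶ m.
That is 2.80 μm, in the infrared range.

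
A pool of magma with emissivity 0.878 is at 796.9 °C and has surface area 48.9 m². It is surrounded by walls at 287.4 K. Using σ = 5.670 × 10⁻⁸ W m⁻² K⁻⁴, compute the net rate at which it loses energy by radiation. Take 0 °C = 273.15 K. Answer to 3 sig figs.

T = 796.9 °C + 273.15 = 1070.05 K.
Area A = 48.9 m².
Net radiated power P_net = εσA(T⁴ − T₀⁴) = 0.878×5.670×10⁻⁸×48.9×(1070.05⁴ − 287.4⁴).
T⁴ − T₀⁴ = 1.31104×10¹² − 6.82256×10⁹ = 1.30422×10¹² K⁴, so P_net = 3.17×10⁶ W.

Net loss ≈ 3.17×10⁶ W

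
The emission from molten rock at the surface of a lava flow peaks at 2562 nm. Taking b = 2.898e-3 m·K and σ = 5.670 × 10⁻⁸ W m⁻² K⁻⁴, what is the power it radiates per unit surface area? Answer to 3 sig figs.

Wien's law: T = b/λ_max = 2.898×10⁻³/2.562×10⁻⁶ = 1131.15 K.
Then I = σT⁴ = 5.670×10⁻⁸×(1131.15)⁴ = 9.28×10⁴ W/m².

I ≈ 9.28×10⁴ W/m²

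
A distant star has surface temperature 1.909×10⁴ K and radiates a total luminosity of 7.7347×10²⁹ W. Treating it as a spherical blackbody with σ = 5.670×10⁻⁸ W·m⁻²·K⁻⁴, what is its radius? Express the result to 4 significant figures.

R ≈ 2.859×10⁹ m

L = 4πR²σT⁴ ⇒ R = √(L/(4πσT⁴)).
σT⁴ = 7.53020×10⁹ W/m², so R = √(7.7347×10²⁹/(4π×7.53020×10⁹)) = 2.859×10⁹ m.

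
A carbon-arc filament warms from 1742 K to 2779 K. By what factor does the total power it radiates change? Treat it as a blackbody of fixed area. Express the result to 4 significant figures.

P ∝ T⁴, so P₂/P₁ = (T₂/T₁)⁴ = (2779/1742)⁴ = (1.59529)⁴ = 6.477.

P₂/P₁ ≈ 6.477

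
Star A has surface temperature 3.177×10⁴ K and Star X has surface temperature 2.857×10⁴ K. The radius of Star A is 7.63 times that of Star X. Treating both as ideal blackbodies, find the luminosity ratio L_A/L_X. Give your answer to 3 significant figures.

L ∝ R²T⁴, so L_A/L_X = (R_A/R_X)²(T_A/T_X)⁴ = (7.63)² × (3.177×10⁴/2.857×10⁴)⁴ = 58.2169 × 1.52907 = 89.0.

L_A/L_X ≈ 89.0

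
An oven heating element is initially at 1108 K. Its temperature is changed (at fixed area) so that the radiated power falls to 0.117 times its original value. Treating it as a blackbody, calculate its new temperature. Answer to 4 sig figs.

P ∝ T⁴, so T₂/T₁ = (P₂/P₁)^(1/4) = (0.117)^(1/4) = 0.584853.
T₂ = 1108 × 0.584853 = 648.0 K.

T₂ ≈ 648.0 K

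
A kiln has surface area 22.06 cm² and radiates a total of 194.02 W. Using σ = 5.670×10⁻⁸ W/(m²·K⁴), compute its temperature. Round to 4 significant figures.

T ≈ 1116 K

Area A = 22.06 cm² = 2.206×10⁻³ m².
P = σAT⁴ ⇒ T = (P/(σA))^(1/4) = (194.02/(5.670×10⁻⁸×2.206×10⁻³))^(1/4) = 1116 K.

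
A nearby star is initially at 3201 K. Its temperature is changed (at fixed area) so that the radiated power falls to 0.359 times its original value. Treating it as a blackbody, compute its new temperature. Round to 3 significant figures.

T₂ ≈ 2.48×10³ K

P ∝ T⁴, so T₂/T₁ = (P₂/P₁)^(1/4) = (0.359)^(1/4) = 0.774058.
T₂ = 3201 × 0.774058 = 2.48×10³ K.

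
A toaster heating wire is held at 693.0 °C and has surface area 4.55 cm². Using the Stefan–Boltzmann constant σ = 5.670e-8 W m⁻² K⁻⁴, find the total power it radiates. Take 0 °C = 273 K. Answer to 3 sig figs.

P ≈ 22.5 W

T = 693.0 °C + 273 = 966.0 K.
Area A = 4.55 cm² = 4.55×10⁻⁴ m².
P = σAT⁴ = 5.670×10⁻⁸ × 4.55×10⁻⁴ × (966.0)⁴ = 22.5 W.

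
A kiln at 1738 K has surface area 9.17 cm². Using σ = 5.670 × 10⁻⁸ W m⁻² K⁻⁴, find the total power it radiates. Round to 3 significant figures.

Area A = 9.17 cm² = 9.17×10⁻⁴ m².
P = σAT⁴ = 5.670×10⁻⁸ × 9.17×10⁻⁴ × (1738)⁴ = 474 W.

P ≈ 474 W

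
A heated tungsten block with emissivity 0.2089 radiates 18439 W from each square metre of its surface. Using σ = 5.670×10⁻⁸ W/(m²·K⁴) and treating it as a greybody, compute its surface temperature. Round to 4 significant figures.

I = εσT⁴, so T = (I/εσ)^(1/4) = (18439/(0.2089×5.670×10⁻⁸))^(1/4) = 1117 K.

T ≈ 1117 K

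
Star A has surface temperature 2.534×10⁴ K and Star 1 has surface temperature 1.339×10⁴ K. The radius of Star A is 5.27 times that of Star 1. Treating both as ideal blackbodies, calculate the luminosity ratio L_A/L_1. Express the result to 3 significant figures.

L_A/L_1 ≈ 356

L ∝ R²T⁴, so L_A/L_1 = (R_A/R_1)²(T_A/T_1)⁴ = (5.27)² × (2.534×10⁴/1.339×10⁴)⁴ = 27.7729 × 12.8264 = 356.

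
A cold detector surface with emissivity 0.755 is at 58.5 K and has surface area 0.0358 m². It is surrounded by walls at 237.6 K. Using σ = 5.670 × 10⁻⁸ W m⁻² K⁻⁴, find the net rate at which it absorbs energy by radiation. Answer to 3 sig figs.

Net gain ≈ 4.87 W

Area A = 0.0358 m².
Net radiated power P_net = εσA(T⁴ − T₀⁴) = 0.755×5.670×10⁻⁸×0.0358×(58.5⁴ − 237.6⁴).
T⁴ − T₀⁴ = 1.17118×10⁷ − 3.18703×10⁹ = -3.17532×10⁹ K⁴, so P_net = -4.87 W — negative, meaning a net gain of 4.87 W.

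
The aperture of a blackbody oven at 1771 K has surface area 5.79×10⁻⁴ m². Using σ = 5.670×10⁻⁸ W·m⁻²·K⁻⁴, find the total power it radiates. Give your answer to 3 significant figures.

P ≈ 323 W

Area A = 5.79×10⁻⁴ m².
P = σAT⁴ = 5.670×10⁻⁸ × 5.79×10⁻⁴ × (1771)⁴ = 323 W.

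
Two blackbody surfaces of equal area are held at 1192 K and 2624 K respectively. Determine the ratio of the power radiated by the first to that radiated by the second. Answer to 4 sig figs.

P₁/P₂ ≈ 0.04258

With equal areas, P₁/P₂ = (T₁/T₂)⁴ = (1192/2624)⁴ = 0.04258.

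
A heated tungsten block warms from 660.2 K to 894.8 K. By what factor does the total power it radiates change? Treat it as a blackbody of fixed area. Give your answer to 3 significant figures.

P₂/P₁ ≈ 3.37

P ∝ T⁴, so P₂/P₁ = (T₂/T₁)⁴ = (894.8/660.2)⁴ = (1.35535)⁴ = 3.37.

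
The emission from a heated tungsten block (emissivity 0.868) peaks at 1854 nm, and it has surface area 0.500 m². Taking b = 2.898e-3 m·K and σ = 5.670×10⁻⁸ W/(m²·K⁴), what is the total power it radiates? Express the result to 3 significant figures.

Wien's law: T = b/λ_max = 2.898×10⁻³/1.854×10⁻⁶ = 1563.11 K.
Area A = 0.500 m².
Then P = εσAT⁴ = 0.868×5.670×10⁻⁸×0.500×(1563.11)⁴ = 1.47×10⁵ W.

P ≈ 1.47×10⁵ W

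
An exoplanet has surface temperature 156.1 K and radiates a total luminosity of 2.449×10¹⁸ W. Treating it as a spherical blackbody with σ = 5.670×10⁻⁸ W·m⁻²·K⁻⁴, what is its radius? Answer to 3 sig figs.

L = 4πR²σT⁴ ⇒ R = √(L/(4πσT⁴)).
σT⁴ = 33.6662 W/m², so R = √(2.449×10¹⁸/(4π×33.6662)) = 7.61×10⁷ m.

R ≈ 7.61×10⁷ m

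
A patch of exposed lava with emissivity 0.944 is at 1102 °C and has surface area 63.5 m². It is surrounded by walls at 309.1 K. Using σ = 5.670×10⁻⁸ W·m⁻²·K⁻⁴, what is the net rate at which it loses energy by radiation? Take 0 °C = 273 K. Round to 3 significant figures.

T = 1102 °C + 273 = 1375 K.
Area A = 63.5 m².
Net radiated power P_net = εσA(T⁴ − T₀⁴) = 0.944×5.670×10⁻⁸×63.5×(1375⁴ − 309.1⁴).
T⁴ − T₀⁴ = 3.57446×10¹² − 9.12843×10⁹ = 3.56533×10¹² K⁴, so P_net = 1.21×10⁷ W.

Net loss ≈ 1.21×10⁷ W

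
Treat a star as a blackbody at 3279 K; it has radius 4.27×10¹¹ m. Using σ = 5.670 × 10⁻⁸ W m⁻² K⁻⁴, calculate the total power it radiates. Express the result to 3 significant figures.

Surface area A = 4πR² = 4π(4.27×10¹¹ m)² = 2.29121×10²⁴ m².
P = σAT⁴ = 5.670×10⁻⁸ × 2.29121×10²⁴ × (3279)⁴ = 1.50×10³¹ W.

P ≈ 1.50×10³¹ W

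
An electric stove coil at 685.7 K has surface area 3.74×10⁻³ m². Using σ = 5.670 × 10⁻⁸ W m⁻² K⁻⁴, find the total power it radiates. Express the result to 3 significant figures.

Area A = 3.74×10⁻³ m².
P = σAT⁴ = 5.670×10⁻⁸ × 3.74×10⁻³ × (685.7)⁴ = 46.9 W.

P ≈ 46.9 W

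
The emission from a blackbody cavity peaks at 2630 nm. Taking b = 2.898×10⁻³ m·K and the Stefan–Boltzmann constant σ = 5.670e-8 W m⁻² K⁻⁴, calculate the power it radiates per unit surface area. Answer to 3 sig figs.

I ≈ 8.36×10⁴ W/m²

Wien's law: T = b/λ_max = 2.898×10⁻³/2.630×10⁻⁶ = 1101.90 K.
Then I = σT⁴ = 5.670×10⁻⁸×(1101.90)⁴ = 8.36×10⁴ W/m².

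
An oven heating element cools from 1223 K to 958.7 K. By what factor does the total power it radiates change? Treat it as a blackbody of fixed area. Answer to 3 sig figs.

P ∝ T⁴, so P₂/P₁ = (T₂/T₁)⁴ = (958.7/1223)⁴ = (0.783892)⁴ = 0.378.

P₂/P₁ ≈ 0.378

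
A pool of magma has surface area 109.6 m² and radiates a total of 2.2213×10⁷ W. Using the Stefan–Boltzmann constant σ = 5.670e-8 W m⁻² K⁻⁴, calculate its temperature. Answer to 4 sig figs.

T ≈ 1375 K

Area A = 109.6 m².
P = σAT⁴ ⇒ T = (P/(σA))^(1/4) = (2.2213×10⁷/(5.670×10⁻⁸×109.6))^(1/4) = 1375 K.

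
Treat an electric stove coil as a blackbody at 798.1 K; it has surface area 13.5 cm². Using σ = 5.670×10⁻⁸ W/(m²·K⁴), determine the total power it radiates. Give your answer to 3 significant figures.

Area A = 13.5 cm² = 1.35×10⁻³ m².
P = σAT⁴ = 5.670×10⁻⁸ × 1.35×10⁻³ × (798.1)⁴ = 31.1 W.

P ≈ 31.1 W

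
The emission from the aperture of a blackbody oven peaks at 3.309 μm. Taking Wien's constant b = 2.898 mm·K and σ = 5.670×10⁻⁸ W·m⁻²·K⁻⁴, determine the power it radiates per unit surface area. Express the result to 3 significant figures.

Wien's law: T = b/λ_max = 2.898×10⁻³/3.309×10⁻⁶ = 875.793 K.
Then I = σT⁴ = 5.670×10⁻⁸×(875.793)⁴ = 3.34×10⁴ W/m².

I ≈ 3.34×10⁴ W/m²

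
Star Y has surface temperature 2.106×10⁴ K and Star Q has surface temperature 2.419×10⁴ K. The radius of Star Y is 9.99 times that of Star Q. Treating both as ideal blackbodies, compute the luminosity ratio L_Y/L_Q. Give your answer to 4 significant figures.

L_Y/L_Q ≈ 57.34

L ∝ R²T⁴, so L_Y/L_Q = (R_Y/R_Q)²(T_Y/T_Q)⁴ = (9.99)² × (2.106×10⁴/2.419×10⁴)⁴ = 99.8001 × 0.574500 = 57.34.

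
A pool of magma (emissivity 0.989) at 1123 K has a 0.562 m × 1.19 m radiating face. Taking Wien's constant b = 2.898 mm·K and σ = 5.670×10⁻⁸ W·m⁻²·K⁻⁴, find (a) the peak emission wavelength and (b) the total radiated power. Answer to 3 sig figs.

(a) λ_max = b/T = 2.898×10⁻³/1123 = 2.581×10⁻⁶ m = 2.58 μm.
Area A = 0.562 × 1.19 = 0.66878 m².
(b) P = εσAT⁴ = 0.989×5.670×10⁻⁸×0.66878×(1123)⁴ = 5.96×10⁴ W.

λ_max ≈ 2.58 μm; P ≈ 5.96×10⁴ W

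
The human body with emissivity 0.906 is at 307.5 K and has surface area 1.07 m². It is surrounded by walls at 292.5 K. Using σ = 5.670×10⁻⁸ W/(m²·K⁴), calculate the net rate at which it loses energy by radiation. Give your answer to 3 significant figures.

Area A = 1.07 m².
Net radiated power P_net = εσA(T⁴ − T₀⁴) = 0.906×5.670×10⁻⁸×1.07×(307.5⁴ − 292.5⁴).
T⁴ − T₀⁴ = 8.94088×10⁹ − 7.31987×10⁹ = 1.62101×10⁹ K⁴, so P_net = 89.1 W.

Net loss ≈ 89.1 W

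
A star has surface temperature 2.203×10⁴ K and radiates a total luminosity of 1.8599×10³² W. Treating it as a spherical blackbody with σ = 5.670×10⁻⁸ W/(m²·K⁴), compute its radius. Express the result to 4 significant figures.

R ≈ 3.329×10¹⁰ m

L = 4πR²σT⁴ ⇒ R = √(L/(4πσT⁴)).
σT⁴ = 1.33549×10¹⁰ W/m², so R = √(1.8599×10³²/(4π×1.33549×10¹⁰)) = 3.329×10¹⁰ m.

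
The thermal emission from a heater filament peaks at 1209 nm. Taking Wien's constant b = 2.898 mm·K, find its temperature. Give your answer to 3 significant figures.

Wien's law gives T = b/λ_max = (2.898×10⁻³ m·K)/(1.209×10⁻⁶ m) = 2.40×10³ K.

T ≈ 2.40×10³ K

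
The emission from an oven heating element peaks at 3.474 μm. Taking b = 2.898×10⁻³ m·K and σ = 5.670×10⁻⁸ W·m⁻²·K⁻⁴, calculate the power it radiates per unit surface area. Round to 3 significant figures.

Wien's law: T = b/λ_max = 2.898×10⁻³/3.474×10⁻⁶ = 834.197 K.
Then I = σT⁴ = 5.670×10⁻⁸×(834.197)⁴ = 2.75×10⁴ W/m².

I ≈ 2.75×10⁴ W/m²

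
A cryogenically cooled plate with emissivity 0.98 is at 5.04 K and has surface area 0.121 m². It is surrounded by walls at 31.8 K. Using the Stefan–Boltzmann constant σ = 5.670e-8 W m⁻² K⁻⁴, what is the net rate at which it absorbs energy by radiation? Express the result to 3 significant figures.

Net gain ≈ 6.87×10⁻³ W

Area A = 0.121 m².
Net radiated power P_net = εσA(T⁴ − T₀⁴) = 0.98×5.670×10⁻⁸×0.121×(5.04⁴ − 31.8⁴).
T⁴ − T₀⁴ = 645.241 − 1.02261×10⁶ = -1.02196×10⁶ K⁴, so P_net = -6.87×10⁻³ W — negative, meaning a net gain of 6.87×10⁻³ W.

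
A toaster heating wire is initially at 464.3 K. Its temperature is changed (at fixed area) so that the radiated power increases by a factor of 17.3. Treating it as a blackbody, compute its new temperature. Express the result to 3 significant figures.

P ∝ T⁴, so T₂/T₁ = (P₂/P₁)^(1/4) = (17.3)^(1/4) = 2.03944.
T₂ = 464.3 × 2.03944 = 947 K.

T₂ ≈ 947 K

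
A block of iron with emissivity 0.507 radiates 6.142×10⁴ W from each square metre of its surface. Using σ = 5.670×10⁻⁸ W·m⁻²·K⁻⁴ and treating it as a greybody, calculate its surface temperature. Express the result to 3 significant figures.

I = εσT⁴, so T = (I/εσ)^(1/4) = (6.142×10⁴/(0.507×5.670×10⁻⁸))^(1/4) = 1.21×10³ K.

T ≈ 1.21×10³ K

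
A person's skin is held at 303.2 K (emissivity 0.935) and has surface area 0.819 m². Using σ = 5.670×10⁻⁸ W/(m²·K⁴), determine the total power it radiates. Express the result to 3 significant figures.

Area A = 0.819 m².
P = εσAT⁴ = 0.935 × 5.670×10⁻⁸ × 0.819 × (303.2)⁴ = 367 W.

P ≈ 367 W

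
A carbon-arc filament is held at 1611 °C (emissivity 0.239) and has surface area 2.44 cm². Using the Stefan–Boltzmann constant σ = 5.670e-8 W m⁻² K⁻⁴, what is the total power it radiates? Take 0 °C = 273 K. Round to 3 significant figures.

T = 1611 °C + 273 = 1884 K.
Area A = 2.44 cm² = 2.44×10⁻⁴ m².
P = εσAT⁴ = 0.239 × 5.670×10⁻⁸ × 2.44×10⁻⁴ × (1884)⁴ = 41.7 W.

P ≈ 41.7 W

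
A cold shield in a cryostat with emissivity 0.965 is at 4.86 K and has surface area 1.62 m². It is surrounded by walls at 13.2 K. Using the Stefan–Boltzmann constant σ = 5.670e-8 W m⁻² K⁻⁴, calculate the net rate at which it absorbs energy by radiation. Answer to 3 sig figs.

Net gain ≈ 2.64×10⁻³ W

Area A = 1.62 m².
Net radiated power P_net = εσA(T⁴ − T₀⁴) = 0.965×5.670×10⁻⁸×1.62×(4.86⁴ − 13.2⁴).
T⁴ − T₀⁴ = 557.886 − 30359.6 = -29801.7 K⁴, so P_net = -2.64×10⁻³ W — negative, meaning a net gain of 2.64×10⁻³ W.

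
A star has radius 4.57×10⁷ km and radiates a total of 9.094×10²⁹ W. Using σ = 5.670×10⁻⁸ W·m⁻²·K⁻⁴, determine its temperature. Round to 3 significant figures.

T ≈ 4.97×10³ K

Surface area A = 4πR² = 4π(4.57×10¹⁰ m)² = 2.62447×10²² m².
P = σAT⁴ ⇒ T = (P/(σA))^(1/4) = (9.094×10²⁹/(5.670×10⁻⁸×2.62447×10²²))^(1/4) = 4.97×10³ K.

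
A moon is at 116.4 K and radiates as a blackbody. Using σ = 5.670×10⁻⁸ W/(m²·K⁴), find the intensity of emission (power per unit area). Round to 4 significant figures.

I ≈ 10.41 W/m²

Stefan–Boltzmann: I = σT⁴ = 5.670×10⁻⁸ × (116.4)⁴ = 10.41 W/m².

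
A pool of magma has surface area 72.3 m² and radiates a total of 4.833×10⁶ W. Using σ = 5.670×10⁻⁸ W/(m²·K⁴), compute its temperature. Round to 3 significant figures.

T ≈ 1.04×10³ K

Area A = 72.3 m².
P = σAT⁴ ⇒ T = (P/(σA))^(1/4) = (4.833×10⁶/(5.670×10⁻⁸×72.3))^(1/4) = 1.04×10³ K.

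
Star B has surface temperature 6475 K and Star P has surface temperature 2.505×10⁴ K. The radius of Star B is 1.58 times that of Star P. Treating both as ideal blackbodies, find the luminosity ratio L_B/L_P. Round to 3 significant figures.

L_B/L_P ≈ 0.0111

L ∝ R²T⁴, so L_B/L_P = (R_B/R_P)²(T_B/T_P)⁴ = (1.58)² × (6475/2.505×10⁴)⁴ = 2.4964 × 4.46404×10⁻³ = 0.0111.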